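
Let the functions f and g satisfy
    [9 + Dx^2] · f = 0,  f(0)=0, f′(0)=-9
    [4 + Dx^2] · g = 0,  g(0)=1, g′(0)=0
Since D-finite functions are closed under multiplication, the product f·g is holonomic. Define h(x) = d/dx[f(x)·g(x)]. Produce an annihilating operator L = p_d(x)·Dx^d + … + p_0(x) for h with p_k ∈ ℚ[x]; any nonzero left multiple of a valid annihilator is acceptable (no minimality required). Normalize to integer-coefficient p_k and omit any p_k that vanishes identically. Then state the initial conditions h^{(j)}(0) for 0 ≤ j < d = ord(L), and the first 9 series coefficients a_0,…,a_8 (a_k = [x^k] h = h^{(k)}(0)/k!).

f: a_k = 0, -9, 0, 27/2, 0, -243/40, 0, 729/560, 0, …
g: a_k = 1, 0, -2, 0, 2/3, 0, -4/45, 0, 2/315, …
Sym-product of L_f,L_g gives L₀ (≤ ord 4).
Derive L from L₀ (diff closure).
L = 25 + 26·Dx^2 + Dx^4  (order 4).
h: a_k = -9, 0, 189/2, 0, -1563/8, 0, 13021/80, 0, -46503/640, …
ICs: h(0) = -9, h′(0) = 0, h′′(0) = 189, h′′′(0) = 0.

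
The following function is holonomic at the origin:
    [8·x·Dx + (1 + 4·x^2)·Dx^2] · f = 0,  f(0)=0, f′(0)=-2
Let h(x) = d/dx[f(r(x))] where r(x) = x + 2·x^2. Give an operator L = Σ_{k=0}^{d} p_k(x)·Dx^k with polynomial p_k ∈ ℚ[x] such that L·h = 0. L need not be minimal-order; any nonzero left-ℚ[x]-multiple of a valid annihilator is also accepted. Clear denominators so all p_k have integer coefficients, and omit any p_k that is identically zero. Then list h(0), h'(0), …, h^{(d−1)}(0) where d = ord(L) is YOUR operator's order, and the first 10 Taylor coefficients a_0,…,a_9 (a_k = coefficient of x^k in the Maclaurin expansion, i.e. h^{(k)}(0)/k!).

f: a_k = 0, -2, 0, 8/3, 0, -32/5, 0, 128/7, 0, -512/9, …
L₀ from L_f via x↦r, Dx↦r'^{-1}Dx.
h₀' ⇒ L via d/dx closure of L₀.
L = (-4 + 8·x + 64·x^2 + 192·x^3 + 192·x^4) + (1 + 4·x + 4·x^2 + 32·x^3 + 80·x^4 + 64·x^5)·Dx  (order 1).
h: a_k = -2, -8, 8, 64, 128, -256, -1664, -2048, 8704, 38912, …
ICs: h(0) = -2.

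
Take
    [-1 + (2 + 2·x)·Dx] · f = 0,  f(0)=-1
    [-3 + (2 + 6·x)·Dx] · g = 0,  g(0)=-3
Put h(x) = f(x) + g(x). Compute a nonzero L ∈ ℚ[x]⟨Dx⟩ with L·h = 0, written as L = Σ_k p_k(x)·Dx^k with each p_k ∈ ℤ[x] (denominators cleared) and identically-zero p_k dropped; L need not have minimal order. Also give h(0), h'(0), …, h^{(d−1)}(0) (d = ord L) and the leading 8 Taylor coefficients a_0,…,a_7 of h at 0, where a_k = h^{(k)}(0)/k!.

f: a_k = -1, -1/2, 1/8, -1/16, 5/128, -7/256, 21/1024, -33/2048, …
g: a_k = -3, -9/2, 27/8, -81/16, 1215/128, -5103/256, 45927/1024, -216513/2048, …
h₀=f+g: left-lcm gives L₀, ord ≤ 2.
L = -3 + (8 + 12·x)·Dx + (4 + 16·x + 12·x^2)·Dx^2  (order 2).
h: a_k = -4, -5, 7/2, -41/8, 305/32, -2555/128, 11487/256, -108273/1024, …
ICs: h(0) = -4, h′(0) = -5.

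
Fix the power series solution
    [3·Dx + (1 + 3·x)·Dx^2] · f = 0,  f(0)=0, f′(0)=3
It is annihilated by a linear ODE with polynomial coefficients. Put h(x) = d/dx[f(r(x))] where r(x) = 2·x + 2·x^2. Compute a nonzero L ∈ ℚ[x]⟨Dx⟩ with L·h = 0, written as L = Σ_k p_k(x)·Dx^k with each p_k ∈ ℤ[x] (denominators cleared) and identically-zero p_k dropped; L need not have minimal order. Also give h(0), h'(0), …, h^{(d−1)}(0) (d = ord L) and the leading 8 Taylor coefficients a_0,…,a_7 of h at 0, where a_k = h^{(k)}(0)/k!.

L = (4 + 12·x + 12·x^2) + (1 + 8·x + 18·x^2 + 12·x^3)·Dx  (order 1).
h: a_k = 6, -24, 108, -504, 2376, -11232, 53136, -251424, …
ICs: h(0) = 6.

f: a_k = 0, 3, -9/2, 9, -81/4, 243/5, -243/2, 2187/7, …
f∘r: x↦r, Dx↦Dx/r' in L_f ⇒ L₀.
Differentiate: ansatz ord ≤ ord L₀ ⇒ L.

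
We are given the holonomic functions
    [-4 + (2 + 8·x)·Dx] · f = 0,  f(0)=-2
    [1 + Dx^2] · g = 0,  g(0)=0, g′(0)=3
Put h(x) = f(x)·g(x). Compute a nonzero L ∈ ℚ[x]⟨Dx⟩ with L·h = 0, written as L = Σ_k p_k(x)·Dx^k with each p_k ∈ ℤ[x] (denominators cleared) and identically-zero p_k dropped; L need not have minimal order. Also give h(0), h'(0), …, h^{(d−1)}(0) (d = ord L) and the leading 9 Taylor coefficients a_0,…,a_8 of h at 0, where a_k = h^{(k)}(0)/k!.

f: a_k = -2, -4, 4, -8, 20, -56, 168, -528, 1716, …
g: a_k = 0, 3, 0, -1/2, 0, 1/40, 0, -1/1680, 0, …
L₀ := L_f ⊗_s L_g (sym. prod.), ord ≤ 2.
L = (13 + 8·x + 16·x^2) + (-4 - 16·x)·Dx + (1 + 8·x + 16·x^2)·Dx^2  (order 2).
h: a_k = 0, -6, -12, 13, -22, 1159/20, -1641/10, 83009/168, -653603/420, …
ICs: h(0) = 0, h′(0) = -6.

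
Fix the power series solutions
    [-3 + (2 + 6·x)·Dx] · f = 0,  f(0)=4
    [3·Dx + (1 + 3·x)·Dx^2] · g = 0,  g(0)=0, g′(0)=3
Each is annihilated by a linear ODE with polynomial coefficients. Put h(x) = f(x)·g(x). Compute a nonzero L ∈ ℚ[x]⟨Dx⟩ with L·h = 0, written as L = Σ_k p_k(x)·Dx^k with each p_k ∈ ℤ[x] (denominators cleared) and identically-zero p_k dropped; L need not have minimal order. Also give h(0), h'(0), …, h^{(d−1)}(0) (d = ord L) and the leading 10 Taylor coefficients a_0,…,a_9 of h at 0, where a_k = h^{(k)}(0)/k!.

f: a_k = 4, 6, -9/2, 27/4, -405/32, 1701/64, -15309/256, 72171/512, -2814669/8192, 14073345/16384, …
g: a_k = 0, 3, -9/2, 9, -81/4, 243/5, -243/2, 2187/7, -6561/8, 2187, …
h₀=f·g: eliminate ⇒ L₀, order ≤ 1·2.
L = 9 + (4 + 24·x + 36·x^2)·Dx^2  (order 2).
h: a_k = 0, 12, 0, -9/2, 27/2, -5751/160, 7533/80, -2218347/8960, 5880843/8960, -100661049/57344, …
ICs: h(0) = 0, h′(0) = 12.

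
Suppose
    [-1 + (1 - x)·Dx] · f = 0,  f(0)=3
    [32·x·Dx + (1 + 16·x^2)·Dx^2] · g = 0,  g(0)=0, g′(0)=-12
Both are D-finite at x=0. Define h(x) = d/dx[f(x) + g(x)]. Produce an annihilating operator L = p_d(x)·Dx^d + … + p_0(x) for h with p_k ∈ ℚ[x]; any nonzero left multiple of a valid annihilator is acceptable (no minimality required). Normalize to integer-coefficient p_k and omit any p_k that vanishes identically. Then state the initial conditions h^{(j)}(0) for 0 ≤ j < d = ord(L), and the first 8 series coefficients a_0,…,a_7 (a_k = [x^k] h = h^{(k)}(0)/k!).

L = (-32 + 128·x + 1536·x^2) + (19 - 32·x - 656·x^2 + 1536·x^3)·Dx + (-1 - 15·x - 240·x^3 + 256·x^4)·Dx^2  (order 2).
h: a_k = -9, 6, 201, 12, -3057, 18, 49173, 24, …
ICs: h(0) = -9, h′(0) = 6.

f: a_k = 3, 3, 3, 3, 3, 3, 3, 3, …
g: a_k = 0, -12, 0, 64, 0, -3072/5, 0, 49152/7, …
L₀ := lclm(L_f,L_g); ord L₀ ≤ 1+2.
h₀' ⇒ L via d/dx closure of L₀.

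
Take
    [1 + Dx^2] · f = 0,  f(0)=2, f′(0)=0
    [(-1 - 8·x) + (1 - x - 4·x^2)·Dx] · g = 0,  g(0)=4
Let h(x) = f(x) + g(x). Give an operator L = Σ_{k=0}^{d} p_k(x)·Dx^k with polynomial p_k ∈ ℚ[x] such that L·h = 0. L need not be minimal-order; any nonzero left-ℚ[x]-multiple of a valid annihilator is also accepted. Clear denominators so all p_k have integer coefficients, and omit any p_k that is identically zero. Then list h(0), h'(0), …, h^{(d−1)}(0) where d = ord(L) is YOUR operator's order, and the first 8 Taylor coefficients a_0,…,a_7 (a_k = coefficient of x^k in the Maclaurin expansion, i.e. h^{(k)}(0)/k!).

L = (-55 - 486·x - 553·x^2 - 1488·x^3 - 80·x^4 - 128·x^5) + (11 + 11·x + 23·x^2 - 169·x^3 - 348·x^4 - 48·x^5 - 64·x^6)·Dx + (-55 - 486·x - 553·x^2 - 1488·x^3 - 80·x^4 - 128·x^5)·Dx^2 + (11 + 11·x + 23·x^2 - 169·x^3 - 348·x^4 - 48·x^5 - 64·x^6)·Dx^3  (order 3).
h: a_k = 6, 4, 19, 36, 1393/12, 260, 260639/360, 1764, …
ICs: h(0) = 6, h′(0) = 4, h′′(0) = 38.

f: a_k = 2, 0, -1, 0, 1/12, 0, -1/360, 0, …
g: a_k = 4, 4, 20, 36, 116, 260, 724, 1764, …
Weyl lclm of L_f,L_g ⇒ L₀ (ord ≤ 3).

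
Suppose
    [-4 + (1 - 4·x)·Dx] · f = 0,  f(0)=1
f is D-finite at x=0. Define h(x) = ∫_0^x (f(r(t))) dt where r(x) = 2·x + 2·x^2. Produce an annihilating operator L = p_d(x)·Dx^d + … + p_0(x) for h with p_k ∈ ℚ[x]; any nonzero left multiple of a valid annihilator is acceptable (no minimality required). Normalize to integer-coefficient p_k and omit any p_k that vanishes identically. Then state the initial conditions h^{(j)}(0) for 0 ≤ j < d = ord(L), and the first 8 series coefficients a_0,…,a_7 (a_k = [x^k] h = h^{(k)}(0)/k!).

L = (8 + 16·x)·Dx + (-1 + 8·x + 8·x^2)·Dx^2  (order 2).
h: a_k = 0, 1, 4, 24, 160, 5696/5, 8448, 451072/7, …
ICs: h(0) = 0, h′(0) = 1.

f: a_k = 1, 4, 16, 64, 256, 1024, 4096, 16384, …
L₀ from L_f via x↦r, Dx↦r'^{-1}Dx.
Integrate: L := L₀·Dx.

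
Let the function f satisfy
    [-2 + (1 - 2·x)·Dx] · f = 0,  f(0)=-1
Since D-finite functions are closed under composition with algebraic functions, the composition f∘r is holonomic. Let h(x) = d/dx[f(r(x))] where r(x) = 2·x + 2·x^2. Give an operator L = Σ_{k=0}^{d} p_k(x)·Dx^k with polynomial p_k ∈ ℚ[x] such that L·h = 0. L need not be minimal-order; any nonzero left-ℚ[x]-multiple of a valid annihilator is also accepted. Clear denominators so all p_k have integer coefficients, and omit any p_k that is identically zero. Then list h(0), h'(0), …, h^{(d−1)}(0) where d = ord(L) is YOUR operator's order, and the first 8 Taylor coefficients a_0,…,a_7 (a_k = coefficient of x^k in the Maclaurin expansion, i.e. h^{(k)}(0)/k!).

f: a_k = -1, -2, -4, -8, -16, -32, -64, -128, …
L₀ from L_f via x↦r, Dx↦r'^{-1}Dx.
h=h₀': d/dx-closure on L₀ ⇒ L.
L = (10 + 24·x + 24·x^2) + (-1 + 2·x + 12·x^2 + 8·x^3)·Dx  (order 1).
h: a_k = -4, -40, -288, -1856, -11200, -64896, -365568, -2017280, …
ICs: h(0) = -4.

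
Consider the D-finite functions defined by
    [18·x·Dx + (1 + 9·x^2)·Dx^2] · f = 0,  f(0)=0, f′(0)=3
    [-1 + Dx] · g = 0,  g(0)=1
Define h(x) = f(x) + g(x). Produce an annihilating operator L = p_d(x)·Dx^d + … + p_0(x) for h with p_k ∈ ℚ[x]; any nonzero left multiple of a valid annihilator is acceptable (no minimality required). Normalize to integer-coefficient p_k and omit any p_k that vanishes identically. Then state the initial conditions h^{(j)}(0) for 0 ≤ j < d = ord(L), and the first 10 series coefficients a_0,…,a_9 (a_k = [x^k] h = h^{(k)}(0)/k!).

L = (18 - 18·x - 486·x^2 - 162·x^3)·Dx + (-19 + 468·x^2 - 81·x^4)·Dx^2 + (1 + 18·x + 18·x^2 + 162·x^3 + 81·x^4)·Dx^3  (order 3).
h: a_k = 1, 4, 1/2, -53/6, 1/24, 5833/120, 1/720, -1574639/5040, 1/40320, 793618561/362880, …
ICs: h(0) = 1, h′(0) = 4, h′′(0) = 1.

f: a_k = 0, 3, 0, -9, 0, 243/5, 0, -2187/7, 0, 2187, …
g: a_k = 1, 1, 1/2, 1/6, 1/24, 1/120, 1/720, 1/5040, 1/40320, 1/362880, …
h₀=f+g: left-lcm gives L₀, ord ≤ 3.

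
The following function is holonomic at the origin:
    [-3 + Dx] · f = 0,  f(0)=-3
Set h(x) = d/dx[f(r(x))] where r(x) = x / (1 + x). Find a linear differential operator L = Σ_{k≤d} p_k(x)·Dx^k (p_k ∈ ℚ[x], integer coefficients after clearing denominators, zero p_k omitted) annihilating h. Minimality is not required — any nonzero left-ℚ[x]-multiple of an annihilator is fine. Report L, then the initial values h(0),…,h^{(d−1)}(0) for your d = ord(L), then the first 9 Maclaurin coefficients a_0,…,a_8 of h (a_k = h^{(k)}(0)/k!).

f: a_k = -3, -9, -27/2, -27/2, -81/8, -243/40, -243/80, -729/560, -2187/4480, …
h₀=f(r): pull back L_f along r ⇒ L₀.
Differentiate: ansatz ord ≤ ord L₀ ⇒ L.
L = (1 - 2·x) + (-1 - 2·x - x^2)·Dx  (order 1).
h: a_k = -9, -9, 27/2, -9/2, -63/8, 621/40, -1233/80, 4869/560, 5751/4480, …
ICs: h(0) = -9.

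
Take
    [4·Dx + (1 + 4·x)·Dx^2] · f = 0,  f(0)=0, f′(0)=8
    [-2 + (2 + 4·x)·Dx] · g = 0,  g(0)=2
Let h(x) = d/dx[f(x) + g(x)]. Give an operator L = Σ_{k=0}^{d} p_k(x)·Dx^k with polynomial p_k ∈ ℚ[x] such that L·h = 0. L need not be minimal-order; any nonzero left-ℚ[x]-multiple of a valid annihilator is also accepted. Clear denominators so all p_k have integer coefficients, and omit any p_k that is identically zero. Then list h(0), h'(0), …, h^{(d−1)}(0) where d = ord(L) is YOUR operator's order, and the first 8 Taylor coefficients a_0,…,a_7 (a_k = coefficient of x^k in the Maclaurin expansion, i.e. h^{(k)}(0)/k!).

f: a_k = 0, 8, -16, 128/3, -128, 2048/5, -4096/3, 32768/7, …
g: a_k = 2, 2, -1, 1, -5/4, 7/4, -21/8, 33/8, …
h₀=f+g: left-lcm gives L₀, ord ≤ 3.
h=h₀': d/dx-closure on L₀ ⇒ L.
L = (20 + 16·x) + (29 + 104·x + 80·x^2)·Dx + (3 + 22·x + 48·x^2 + 32·x^3)·Dx^2  (order 2).
h: a_k = 10, -34, 131, -517, 8227/4, -32831/4, 262375/8, -1049005/8, …
ICs: h(0) = 10, h′(0) = -34.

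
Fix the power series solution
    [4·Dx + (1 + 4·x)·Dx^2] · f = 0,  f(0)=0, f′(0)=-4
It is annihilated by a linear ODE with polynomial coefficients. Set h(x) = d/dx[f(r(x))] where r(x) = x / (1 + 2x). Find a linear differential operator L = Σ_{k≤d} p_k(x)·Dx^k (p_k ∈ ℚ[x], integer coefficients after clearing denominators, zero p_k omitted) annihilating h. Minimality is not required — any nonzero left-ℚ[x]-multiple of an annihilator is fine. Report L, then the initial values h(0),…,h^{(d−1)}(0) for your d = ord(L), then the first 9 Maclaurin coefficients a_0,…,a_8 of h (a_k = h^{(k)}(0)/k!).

L = (8 + 24·x) + (1 + 8·x + 12·x^2)·Dx  (order 1).
h: a_k = -4, 32, -208, 1280, -7744, 46592, -279808, 1679360, -10077184, …
ICs: h(0) = -4.

f: a_k = 0, -4, 8, -64/3, 64, -1024/5, 2048/3, -16384/7, 8192, …
f∘r: x↦r, Dx↦Dx/r' in L_f ⇒ L₀.
Derive L from L₀ (diff closure).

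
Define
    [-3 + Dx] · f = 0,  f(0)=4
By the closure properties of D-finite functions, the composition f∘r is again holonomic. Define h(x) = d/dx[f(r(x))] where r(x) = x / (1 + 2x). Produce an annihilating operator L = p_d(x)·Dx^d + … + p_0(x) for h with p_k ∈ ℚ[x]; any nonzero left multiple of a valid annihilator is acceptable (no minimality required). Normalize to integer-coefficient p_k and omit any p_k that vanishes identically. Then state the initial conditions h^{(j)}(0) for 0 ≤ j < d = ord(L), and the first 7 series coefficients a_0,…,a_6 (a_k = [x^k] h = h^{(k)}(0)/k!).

f: a_k = 4, 12, 18, 18, 27/2, 81/10, 81/20, …
Substitute x→r, Dx→(1/r')Dx; clear ⇒ L₀.
h₀' ⇒ L via d/dx closure of L₀.
L = (-1 - 8·x) + (-1 - 4·x - 4·x^2)·Dx  (order 1).
h: a_k = 12, -12, -18, 102, -519/2, 4743/10, -12441/20, …
ICs: h(0) = 12.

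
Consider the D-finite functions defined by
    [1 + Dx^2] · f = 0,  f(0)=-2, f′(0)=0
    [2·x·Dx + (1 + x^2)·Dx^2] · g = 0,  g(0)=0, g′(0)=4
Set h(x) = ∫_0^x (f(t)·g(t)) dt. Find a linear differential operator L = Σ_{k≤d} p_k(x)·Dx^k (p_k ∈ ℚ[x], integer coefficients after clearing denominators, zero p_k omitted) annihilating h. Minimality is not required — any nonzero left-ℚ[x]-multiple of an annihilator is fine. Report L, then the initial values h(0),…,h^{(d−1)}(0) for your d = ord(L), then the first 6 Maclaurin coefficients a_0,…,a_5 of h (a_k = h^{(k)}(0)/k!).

L = (10 + 26·x^2 + 11·x^4 + 4·x^6 + x^8)·Dx + (12·x + 20·x^3 + 12·x^5 + 4·x^7)·Dx^2 + (12 + 32·x^2 + 18·x^4 + 8·x^6 + 2·x^8)·Dx^3 + (12·x + 20·x^3 + 12·x^5 + 4·x^7)·Dx^4 + (2 + 6·x^2 + 7·x^4 + 4·x^6 + x^8)·Dx^5  (order 5).
h: a_k = 0, 0, -4, 0, 5/3, 0, …
ICs: h(0) = 0, h′(0) = 0, h′′(0) = -8, h′′′(0) = 0, h′′′′(0) = 40.

f: a_k = -2, 0, 1, 0, -1/12, 0, …
g: a_k = 0, 4, 0, -4/3, 0, 4/5, …
f·g: L₀ = L_f ⊗_s L_g, ord ≤ 2·2.
∫: right-multiply L₀ by Dx.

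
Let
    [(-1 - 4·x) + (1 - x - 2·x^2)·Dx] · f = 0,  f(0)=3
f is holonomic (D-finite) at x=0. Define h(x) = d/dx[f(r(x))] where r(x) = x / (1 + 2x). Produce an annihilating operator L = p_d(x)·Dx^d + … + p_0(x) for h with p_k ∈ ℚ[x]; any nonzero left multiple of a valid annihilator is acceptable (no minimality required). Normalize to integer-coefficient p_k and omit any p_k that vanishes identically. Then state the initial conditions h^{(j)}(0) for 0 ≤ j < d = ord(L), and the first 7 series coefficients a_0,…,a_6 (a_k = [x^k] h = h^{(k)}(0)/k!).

L = 2 + (-1 - 11·x - 36·x^2 - 36·x^3)·Dx  (order 1).
h: a_k = 3, 6, -27, 108, -405, 1458, -5103, …
ICs: h(0) = 3.

f: a_k = 3, 3, 9, 15, 33, 63, 129, …
f∘r: x↦r, Dx↦Dx/r' in L_f ⇒ L₀.
Derive L from L₀ (diff closure).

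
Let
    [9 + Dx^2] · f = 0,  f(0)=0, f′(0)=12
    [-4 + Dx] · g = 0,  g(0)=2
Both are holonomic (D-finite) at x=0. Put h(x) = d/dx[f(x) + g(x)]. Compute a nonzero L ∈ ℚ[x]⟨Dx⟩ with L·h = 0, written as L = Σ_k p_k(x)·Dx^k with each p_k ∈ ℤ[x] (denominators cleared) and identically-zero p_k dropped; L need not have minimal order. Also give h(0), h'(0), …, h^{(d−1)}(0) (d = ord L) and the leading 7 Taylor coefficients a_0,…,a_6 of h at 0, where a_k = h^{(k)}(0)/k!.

f: a_k = 0, 12, 0, -18, 0, 81/10, 0, …
g: a_k = 2, 8, 16, 64/3, 64/3, 256/15, 512/45, …
h₀=f+g: left-lcm gives L₀, ord ≤ 3.
h=h₀': d/dx-closure on L₀ ⇒ L.
L = 36 - 9·Dx + 4·Dx^2 - Dx^3  (order 3).
h: a_k = 20, 32, 10, 256/3, 755/6, 1024/15, 1201/36, …
ICs: h(0) = 20, h′(0) = 32, h′′(0) = 20.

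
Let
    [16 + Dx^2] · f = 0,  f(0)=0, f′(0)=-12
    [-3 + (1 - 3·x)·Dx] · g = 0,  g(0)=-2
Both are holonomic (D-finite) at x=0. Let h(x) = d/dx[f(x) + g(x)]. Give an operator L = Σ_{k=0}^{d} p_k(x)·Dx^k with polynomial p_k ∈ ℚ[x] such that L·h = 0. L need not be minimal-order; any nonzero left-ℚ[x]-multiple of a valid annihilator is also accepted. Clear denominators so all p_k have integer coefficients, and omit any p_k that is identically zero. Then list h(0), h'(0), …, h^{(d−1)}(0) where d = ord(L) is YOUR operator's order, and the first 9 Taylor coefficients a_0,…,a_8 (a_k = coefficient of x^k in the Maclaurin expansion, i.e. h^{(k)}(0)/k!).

f: a_k = 0, -12, 0, 32, 0, -128/5, 0, 1024/105, 0, …
g: a_k = -2, -6, -18, -54, -162, -486, -1458, -4374, -13122, …
Sum ⇒ L₀ = lclm(L_f,L_g) in ℚ(x)⟨Dx⟩.
Derive L from L₀ (diff closure).
L = (5952 - 4608·x + 6912·x^2) + (-560 + 2448·x - 3456·x^2 + 3456·x^3)·Dx + (372 - 288·x + 432·x^2)·Dx^2 + (-35 + 153·x - 216·x^2 + 216·x^3)·Dx^3  (order 3).
h: a_k = -18, -36, -66, -648, -2558, -8748, -458246/15, -104976, -37202918/105, …
ICs: h(0) = -18, h′(0) = -36, h′′(0) = -132.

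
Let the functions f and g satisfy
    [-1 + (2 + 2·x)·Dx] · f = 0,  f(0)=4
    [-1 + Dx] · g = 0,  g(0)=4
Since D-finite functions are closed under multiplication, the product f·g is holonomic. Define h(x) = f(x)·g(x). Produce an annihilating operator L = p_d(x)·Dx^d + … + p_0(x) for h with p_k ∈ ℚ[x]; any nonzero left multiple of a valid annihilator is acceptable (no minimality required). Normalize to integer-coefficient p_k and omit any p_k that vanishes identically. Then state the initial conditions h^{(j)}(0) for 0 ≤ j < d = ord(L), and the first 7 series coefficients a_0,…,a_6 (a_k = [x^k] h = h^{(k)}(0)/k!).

f: a_k = 4, 2, -1/2, 1/4, -5/32, 7/64, -21/256, …
g: a_k = 4, 4, 2, 2/3, 1/6, 1/30, 1/180, …
h₀=f·g: eliminate ⇒ L₀, order ≤ 1·1.
L = (-3 - 2·x) + (2 + 2·x)·Dx  (order 1).
h: a_k = 16, 24, 14, 17/3, 11/8, 107/240, -89/2880, …
ICs: h(0) = 16.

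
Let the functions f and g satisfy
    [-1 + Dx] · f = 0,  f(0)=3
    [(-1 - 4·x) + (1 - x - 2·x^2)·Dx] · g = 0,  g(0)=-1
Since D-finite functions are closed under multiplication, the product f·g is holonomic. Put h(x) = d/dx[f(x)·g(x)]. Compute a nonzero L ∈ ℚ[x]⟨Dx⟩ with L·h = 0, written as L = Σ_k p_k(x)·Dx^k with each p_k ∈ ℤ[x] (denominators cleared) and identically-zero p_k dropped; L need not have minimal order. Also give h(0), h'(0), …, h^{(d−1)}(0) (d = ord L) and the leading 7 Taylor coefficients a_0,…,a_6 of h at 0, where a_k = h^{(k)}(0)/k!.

f: a_k = 3, 3, 3/2, 1/2, 1/8, 1/40, 1/240, …
g: a_k = -1, -1, -3, -5, -11, -21, -43, …
L₀ := L_f ⊗_s L_g (sym. prod.), ord ≤ 1.
Derive L from L₀ (diff closure).
L = (9 + 16·x + 9·x^2 - 12·x^3 + 4·x^4) + (-2 - x + 9·x^2 + 4·x^3 - 4·x^4)·Dx  (order 1).
h: a_k = -6, -27, -78, -425/2, -2103/4, -50737/40, -44279/15, …
ICs: h(0) = -6.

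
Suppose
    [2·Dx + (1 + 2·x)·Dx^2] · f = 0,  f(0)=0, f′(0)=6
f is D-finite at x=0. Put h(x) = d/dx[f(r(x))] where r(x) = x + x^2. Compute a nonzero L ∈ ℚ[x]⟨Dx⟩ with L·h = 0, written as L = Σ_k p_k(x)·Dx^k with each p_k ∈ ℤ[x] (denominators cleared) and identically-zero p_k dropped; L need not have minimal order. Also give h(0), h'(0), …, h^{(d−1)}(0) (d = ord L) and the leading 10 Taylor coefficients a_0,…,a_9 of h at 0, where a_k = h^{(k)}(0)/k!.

f: a_k = 0, 6, -6, 8, -12, 96/5, -32, 384/7, -96, 512/3, …
Substitute x→r, Dx→(1/r')Dx; clear ⇒ L₀.
Derive L from L₀ (diff closure).
L = (4·x + 4·x^2) + (1 + 4·x + 6·x^2 + 4·x^3)·Dx  (order 1).
h: a_k = 6, 0, -12, 24, -24, 0, 48, -96, 96, 0, …
ICs: h(0) = 6.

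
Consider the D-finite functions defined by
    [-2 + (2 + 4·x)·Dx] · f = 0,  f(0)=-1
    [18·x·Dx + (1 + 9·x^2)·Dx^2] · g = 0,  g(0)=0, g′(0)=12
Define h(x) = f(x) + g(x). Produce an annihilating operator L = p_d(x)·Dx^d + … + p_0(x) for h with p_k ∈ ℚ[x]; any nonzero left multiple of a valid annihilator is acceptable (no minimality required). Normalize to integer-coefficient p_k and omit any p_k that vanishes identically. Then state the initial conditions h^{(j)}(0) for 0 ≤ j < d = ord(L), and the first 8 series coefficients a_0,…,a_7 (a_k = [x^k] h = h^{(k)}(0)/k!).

L = (-18 - 90·x + 486·x^2 + 486·x^3)·Dx + (-21 - 72·x + 360·x^2 + 1944·x^3 + 1701·x^4)·Dx^2 + (-1 + 16·x + 54·x^2 + 198·x^3 + 567·x^4 + 486·x^5)·Dx^3  (order 3).
h: a_k = -1, 11, 1/2, -73/2, 5/8, 7741/40, 21/16, -140199/112, …
ICs: h(0) = -1, h′(0) = 11, h′′(0) = 1.

f: a_k = -1, -1, 1/2, -1/2, 5/8, -7/8, 21/16, -33/16, …
g: a_k = 0, 12, 0, -36, 0, 972/5, 0, -8748/7, …
h₀=f+g: left-lcm gives L₀, ord ≤ 3.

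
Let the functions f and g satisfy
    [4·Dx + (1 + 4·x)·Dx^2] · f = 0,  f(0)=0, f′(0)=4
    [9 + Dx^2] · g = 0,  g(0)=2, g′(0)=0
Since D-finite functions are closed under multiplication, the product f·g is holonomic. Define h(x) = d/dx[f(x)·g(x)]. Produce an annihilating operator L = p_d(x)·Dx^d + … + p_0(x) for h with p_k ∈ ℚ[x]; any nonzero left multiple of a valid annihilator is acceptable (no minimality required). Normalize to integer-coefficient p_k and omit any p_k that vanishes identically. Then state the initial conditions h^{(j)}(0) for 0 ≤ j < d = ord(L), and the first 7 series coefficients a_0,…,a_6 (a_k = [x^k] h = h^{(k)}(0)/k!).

f: a_k = 0, 4, -8, 64/3, -64, 1024/5, -2048/3, …
g: a_k = 2, 0, -9, 0, 27/4, 0, -81/40, …
h₀=f·g: eliminate ⇒ L₀, order ≤ 2·2.
h=h₀': d/dx-closure on L₀ ⇒ L.
L = (-153603 - 635688·x - 3184272·x^2 - 4292352·x^3 + 12503808·x^4 + 40310784·x^5 + 26873856·x^6) + (-47736 - 304992·x - 311040·x^2 + 2073600·x^3 + 7464960·x^4 + 5971968·x^5)·Dx + (-19110 - 88272·x - 352800·x^2 + 41472·x^3 + 3773952·x^4 + 8957952·x^5 + 5971968·x^6)·Dx^2 + (-5304 - 33888·x - 34560·x^2 + 230400·x^3 + 829440·x^4 + 663552·x^5)·Dx^3 + (-227 - 1960·x + 112·x^2 + 57600·x^3 + 264960·x^4 + 497664·x^5 + 331776·x^6)·Dx^4  (order 4).
h: a_k = 8, -32, 20, -224, 1223, -5060, 208169/10, …
ICs: h(0) = 8, h′(0) = -32, h′′(0) = 40, h′′′(0) = -1344.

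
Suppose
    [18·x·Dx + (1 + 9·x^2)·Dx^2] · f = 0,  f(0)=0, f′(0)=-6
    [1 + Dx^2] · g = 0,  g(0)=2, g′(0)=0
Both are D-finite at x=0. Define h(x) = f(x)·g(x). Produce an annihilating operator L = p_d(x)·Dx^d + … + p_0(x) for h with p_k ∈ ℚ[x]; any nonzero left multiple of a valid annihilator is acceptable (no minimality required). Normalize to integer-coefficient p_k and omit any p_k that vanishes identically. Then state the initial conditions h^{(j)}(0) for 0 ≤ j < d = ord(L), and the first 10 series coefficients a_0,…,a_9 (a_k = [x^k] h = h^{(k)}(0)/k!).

L = (370 + 9594·x^2 + 4131·x^4 + 2916·x^6 + 6561·x^8) + (684·x + 6804·x^3 + 8748·x^5 + 26244·x^7)·Dx + (380 + 9792·x^2 + 5346·x^4 + 5832·x^6 + 13122·x^8)·Dx^2 + (684·x + 6804·x^3 + 8748·x^5 + 26244·x^7)·Dx^3 + (10 + 198·x^2 + 1215·x^4 + 2916·x^6 + 6561·x^8)·Dx^4  (order 4).
h: a_k = 0, -12, 0, 42, 0, -2129/10, 0, 566341/420, 0, -6304037/672, …
ICs: h(0) = 0, h′(0) = -12, h′′(0) = 0, h′′′(0) = 252.

f: a_k = 0, -6, 0, 18, 0, -486/5, 0, 4374/7, 0, -4374, …
g: a_k = 2, 0, -1, 0, 1/12, 0, -1/360, 0, 1/20160, 0, …
f·g: L₀ = L_f ⊗_s L_g, ord ≤ 2·2.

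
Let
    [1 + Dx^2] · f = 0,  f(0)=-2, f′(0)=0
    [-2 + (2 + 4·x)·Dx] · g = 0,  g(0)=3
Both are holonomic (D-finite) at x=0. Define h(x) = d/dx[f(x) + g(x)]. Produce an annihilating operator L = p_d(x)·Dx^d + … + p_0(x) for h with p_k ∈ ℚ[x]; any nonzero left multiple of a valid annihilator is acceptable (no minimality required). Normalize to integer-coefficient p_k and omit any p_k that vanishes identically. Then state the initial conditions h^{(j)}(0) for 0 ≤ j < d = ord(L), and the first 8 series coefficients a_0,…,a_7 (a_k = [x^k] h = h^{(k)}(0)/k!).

L = (-4 - x - x^2) + (-1 - 3·x - 3·x^2 - 2·x^3)·Dx + (-4 - x - x^2)·Dx^2 + (-1 - 3·x - 3·x^2 - 2·x^3)·Dx^3  (order 3).
h: a_k = 3, -1, 9/2, -47/6, 105/8, -2833/120, 693/16, -405407/5040, …
ICs: h(0) = 3, h′(0) = -1, h′′(0) = 9.

f: a_k = -2, 0, 1, 0, -1/12, 0, 1/360, 0, …
g: a_k = 3, 3, -3/2, 3/2, -15/8, 21/8, -63/16, 99/16, …
Weyl lclm of L_f,L_g ⇒ L₀ (ord ≤ 3).
Derive L from L₀ (diff closure).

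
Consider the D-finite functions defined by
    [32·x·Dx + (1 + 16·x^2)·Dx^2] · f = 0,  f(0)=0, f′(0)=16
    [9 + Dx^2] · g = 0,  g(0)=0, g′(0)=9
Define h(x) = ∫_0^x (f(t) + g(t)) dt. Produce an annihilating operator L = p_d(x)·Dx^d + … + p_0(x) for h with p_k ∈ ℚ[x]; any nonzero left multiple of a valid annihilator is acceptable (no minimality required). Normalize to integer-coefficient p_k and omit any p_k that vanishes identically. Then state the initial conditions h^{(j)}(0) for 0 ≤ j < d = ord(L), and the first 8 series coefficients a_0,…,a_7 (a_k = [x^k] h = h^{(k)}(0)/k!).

f: a_k = 0, 16, 0, -256/3, 0, 4096/5, 0, -65536/7, …
g: a_k = 0, 9, 0, -27/2, 0, 243/40, 0, -729/560, …
Sum ⇒ L₀ = lclm(L_f,L_g) in ℚ(x)⟨Dx⟩.
∫: right-multiply L₀ by Dx.
L = (-52704·x + 967680·x^3 + 663552·x^5)·Dx^2 + (-207 + 13104·x^2 + 283392·x^4 + 331776·x^6)·Dx^3 + (-5856·x + 107520·x^3 + 73728·x^5)·Dx^4 + (-23 + 1456·x^2 + 31488·x^4 + 36864·x^6)·Dx^5  (order 5).
h: a_k = 0, 0, 25/2, 0, -593/24, 0, 33011/240, 0, …
ICs: h(0) = 0, h′(0) = 0, h′′(0) = 25, h′′′(0) = 0, h′′′′(0) = -593.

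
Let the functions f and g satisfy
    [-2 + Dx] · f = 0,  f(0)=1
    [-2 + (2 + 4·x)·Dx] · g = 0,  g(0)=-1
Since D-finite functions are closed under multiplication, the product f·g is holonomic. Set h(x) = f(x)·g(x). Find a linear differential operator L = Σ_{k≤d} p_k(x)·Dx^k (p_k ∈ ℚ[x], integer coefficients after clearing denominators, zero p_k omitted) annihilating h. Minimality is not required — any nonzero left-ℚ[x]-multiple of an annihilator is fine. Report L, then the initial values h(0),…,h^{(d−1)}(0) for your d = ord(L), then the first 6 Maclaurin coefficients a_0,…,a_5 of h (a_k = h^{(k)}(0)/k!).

f: a_k = 1, 2, 2, 4/3, 2/3, 4/15, …
g: a_k = -1, -1, 1/2, -1/2, 5/8, -7/8, …
L₀ := L_f ⊗_s L_g (sym. prod.), ord ≤ 1.
L = (-3 - 4·x) + (1 + 2·x)·Dx  (order 1).
h: a_k = -1, -3, -7/2, -17/6, -11/8, -107/120, …
ICs: h(0) = -1.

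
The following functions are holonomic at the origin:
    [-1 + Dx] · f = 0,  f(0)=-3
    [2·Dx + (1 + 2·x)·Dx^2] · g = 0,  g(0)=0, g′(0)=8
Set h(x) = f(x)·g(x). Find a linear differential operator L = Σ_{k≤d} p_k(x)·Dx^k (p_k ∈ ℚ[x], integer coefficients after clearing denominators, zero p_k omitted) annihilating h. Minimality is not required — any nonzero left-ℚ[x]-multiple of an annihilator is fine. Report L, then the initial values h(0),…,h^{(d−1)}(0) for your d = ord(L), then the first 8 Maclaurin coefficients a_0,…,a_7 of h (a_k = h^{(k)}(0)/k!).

f: a_k = -3, -3, -3/2, -1/2, -1/8, -1/40, -1/240, -1/1680, …
g: a_k = 0, 8, -8, 32/3, -16, 128/5, -128/3, 512/7, …
h₀=f·g: eliminate ⇒ L₀, order ≤ 1·2.
L = (-1 + 2·x) - 4·x·Dx + (1 + 2·x)·Dx^2  (order 2).
h: a_k = 0, -24, 0, -20, 24, -209/5, 212/3, -25829/210, …
ICs: h(0) = 0, h′(0) = -24.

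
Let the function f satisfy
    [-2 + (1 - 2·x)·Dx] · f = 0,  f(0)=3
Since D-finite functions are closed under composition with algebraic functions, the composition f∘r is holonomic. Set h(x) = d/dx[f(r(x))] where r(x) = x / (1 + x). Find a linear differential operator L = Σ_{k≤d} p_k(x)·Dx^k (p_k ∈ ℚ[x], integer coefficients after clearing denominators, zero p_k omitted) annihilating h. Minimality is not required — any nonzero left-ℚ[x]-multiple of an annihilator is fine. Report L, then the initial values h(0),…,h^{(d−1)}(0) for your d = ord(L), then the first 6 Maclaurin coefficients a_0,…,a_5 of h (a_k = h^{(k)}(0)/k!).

f: a_k = 3, 6, 12, 24, 48, 96, …
h₀=f(r): pull back L_f along r ⇒ L₀.
Differentiate: ansatz ord ≤ ord L₀ ⇒ L.
L = 2 + (-1 + x)·Dx  (order 1).
h: a_k = 6, 12, 18, 24, 30, 36, …
ICs: h(0) = 6.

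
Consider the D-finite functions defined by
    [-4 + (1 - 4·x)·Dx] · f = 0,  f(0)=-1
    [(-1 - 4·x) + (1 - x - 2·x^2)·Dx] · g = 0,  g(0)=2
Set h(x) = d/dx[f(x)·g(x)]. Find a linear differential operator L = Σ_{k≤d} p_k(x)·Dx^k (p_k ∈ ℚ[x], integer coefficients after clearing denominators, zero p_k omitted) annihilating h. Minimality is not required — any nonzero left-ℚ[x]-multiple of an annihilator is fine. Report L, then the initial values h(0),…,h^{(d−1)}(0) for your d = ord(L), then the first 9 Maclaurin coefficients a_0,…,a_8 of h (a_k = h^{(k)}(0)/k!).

L = (46 - 108·x - 216·x^2 + 256·x^3 + 768·x^4) + (-5 + 29·x - 6·x^2 - 152·x^3 + 80·x^4 + 192·x^5)·Dx  (order 1).
h: a_k = -10, -92, -582, -3192, -16170, -78132, -365806, -1674992, -7543602, …
ICs: h(0) = -10.

f: a_k = -1, -4, -16, -64, -256, -1024, -4096, -16384, -65536, …
g: a_k = 2, 2, 6, 10, 22, 42, 86, 170, 342, …
f·g: L₀ = L_f ⊗_s L_g, ord ≤ 1·1.
Differentiate: ansatz ord ≤ ord L₀ ⇒ L.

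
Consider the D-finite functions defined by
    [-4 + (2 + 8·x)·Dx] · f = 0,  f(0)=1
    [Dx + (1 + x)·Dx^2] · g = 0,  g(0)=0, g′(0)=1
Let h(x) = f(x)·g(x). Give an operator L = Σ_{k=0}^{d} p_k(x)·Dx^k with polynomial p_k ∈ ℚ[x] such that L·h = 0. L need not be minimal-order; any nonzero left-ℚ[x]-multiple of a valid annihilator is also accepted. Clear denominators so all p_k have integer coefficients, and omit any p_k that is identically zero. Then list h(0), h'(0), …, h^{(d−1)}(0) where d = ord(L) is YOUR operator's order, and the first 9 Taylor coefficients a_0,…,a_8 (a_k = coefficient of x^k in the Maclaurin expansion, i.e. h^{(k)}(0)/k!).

f: a_k = 1, 2, -2, 4, -10, 28, -84, 264, -858, …
g: a_k = 0, 1, -1/2, 1/3, -1/4, 1/5, -1/6, 1/7, -1/8, …
Product ⇒ symmetric product L₀, ord ≤ 2.
L = (10 + 4·x) + (-3 - 12·x)·Dx + (1 + 9·x + 24·x^2 + 16·x^3)·Dx^2  (order 2).
h: a_k = 0, 1, 3/2, -8/3, 65/12, -389/30, 526/15, -10807/105, 268067/840, …
ICs: h(0) = 0, h′(0) = 1.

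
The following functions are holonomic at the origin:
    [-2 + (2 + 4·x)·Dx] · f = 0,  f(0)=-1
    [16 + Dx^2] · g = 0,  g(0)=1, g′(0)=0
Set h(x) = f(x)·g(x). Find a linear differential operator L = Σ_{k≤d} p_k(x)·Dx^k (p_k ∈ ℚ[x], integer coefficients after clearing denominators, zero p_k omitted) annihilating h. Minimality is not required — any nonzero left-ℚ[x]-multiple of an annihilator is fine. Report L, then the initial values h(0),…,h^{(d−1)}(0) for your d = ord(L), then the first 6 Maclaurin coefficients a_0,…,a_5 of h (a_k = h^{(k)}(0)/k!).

f: a_k = -1, -1, 1/2, -1/2, 5/8, -7/8, …
g: a_k = 1, 0, -8, 0, 32/3, 0, …
Product ⇒ symmetric product L₀, ord ≤ 2.
L = (19 + 64·x + 64·x^2) + (-2 - 4·x)·Dx + (1 + 4·x + 4·x^2)·Dx^2  (order 2).
h: a_k = -1, -1, 17/2, 15/2, -337/24, -181/24, …
ICs: h(0) = -1, h′(0) = -1.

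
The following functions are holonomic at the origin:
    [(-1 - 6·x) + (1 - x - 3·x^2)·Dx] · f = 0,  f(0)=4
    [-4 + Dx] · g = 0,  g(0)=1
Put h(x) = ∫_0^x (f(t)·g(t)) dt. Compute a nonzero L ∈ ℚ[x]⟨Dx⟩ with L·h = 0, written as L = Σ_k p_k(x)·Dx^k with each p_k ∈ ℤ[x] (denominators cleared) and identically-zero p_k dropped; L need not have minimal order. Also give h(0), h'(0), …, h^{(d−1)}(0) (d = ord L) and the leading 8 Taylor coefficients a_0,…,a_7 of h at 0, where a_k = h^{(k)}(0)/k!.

f: a_k = 4, 4, 16, 28, 76, 160, 388, 868, …
g: a_k = 1, 4, 8, 32/3, 32/3, 128/15, 256/45, 1024/315, …
f·g: L₀ = L_f ⊗_s L_g, ord ≤ 1·1.
h=∫₀ˣh₀: take L = L₀·Dx.
L = (5 + 2·x - 12·x^2)·Dx + (-1 + x + 3·x^2)·Dx^2  (order 2).
h: a_k = 0, 4, 10, 64/3, 125/3, 1204/15, 7016/45, 2780/9, …
ICs: h(0) = 0, h′(0) = 4.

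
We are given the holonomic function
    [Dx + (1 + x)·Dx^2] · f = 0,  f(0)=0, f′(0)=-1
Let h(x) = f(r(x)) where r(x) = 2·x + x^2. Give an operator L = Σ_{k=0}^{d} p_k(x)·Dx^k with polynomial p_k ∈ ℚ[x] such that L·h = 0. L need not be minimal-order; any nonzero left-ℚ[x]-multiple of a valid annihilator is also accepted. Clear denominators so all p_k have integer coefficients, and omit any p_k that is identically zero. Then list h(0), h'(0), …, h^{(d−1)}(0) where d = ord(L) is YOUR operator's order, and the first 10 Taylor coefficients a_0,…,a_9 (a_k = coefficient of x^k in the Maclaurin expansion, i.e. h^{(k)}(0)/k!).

f: a_k = 0, -1, 1/2, -1/3, 1/4, -1/5, 1/6, -1/7, 1/8, -1/9, …
L₀ from L_f via x↦r, Dx↦r'^{-1}Dx.
L = Dx + (1 + x)·Dx^2  (order 2).
h: a_k = 0, -2, 1, -2/3, 1/2, -2/5, 1/3, -2/7, 1/4, -2/9, …
ICs: h(0) = 0, h′(0) = -2.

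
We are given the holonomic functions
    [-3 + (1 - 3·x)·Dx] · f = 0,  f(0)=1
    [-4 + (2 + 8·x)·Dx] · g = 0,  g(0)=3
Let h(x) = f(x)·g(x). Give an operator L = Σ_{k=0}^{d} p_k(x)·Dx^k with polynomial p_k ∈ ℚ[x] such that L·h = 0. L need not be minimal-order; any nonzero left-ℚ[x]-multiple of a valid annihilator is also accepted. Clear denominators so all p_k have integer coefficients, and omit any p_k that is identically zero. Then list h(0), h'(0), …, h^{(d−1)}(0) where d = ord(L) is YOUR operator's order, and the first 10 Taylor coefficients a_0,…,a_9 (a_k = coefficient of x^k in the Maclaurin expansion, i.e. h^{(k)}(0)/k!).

f: a_k = 1, 3, 9, 27, 81, 243, 729, 2187, 6561, 19683, …
g: a_k = 3, 6, -6, 12, -30, 84, -252, 792, -2574, 8580, …
Sym-product of L_f,L_g gives L₀ (≤ ord 1).
L = (5 + 6·x) + (-1 - x + 12·x^2)·Dx  (order 1).
h: a_k = 3, 15, 39, 129, 357, 1155, 3213, 10431, 28719, 94737, …
ICs: h(0) = 3.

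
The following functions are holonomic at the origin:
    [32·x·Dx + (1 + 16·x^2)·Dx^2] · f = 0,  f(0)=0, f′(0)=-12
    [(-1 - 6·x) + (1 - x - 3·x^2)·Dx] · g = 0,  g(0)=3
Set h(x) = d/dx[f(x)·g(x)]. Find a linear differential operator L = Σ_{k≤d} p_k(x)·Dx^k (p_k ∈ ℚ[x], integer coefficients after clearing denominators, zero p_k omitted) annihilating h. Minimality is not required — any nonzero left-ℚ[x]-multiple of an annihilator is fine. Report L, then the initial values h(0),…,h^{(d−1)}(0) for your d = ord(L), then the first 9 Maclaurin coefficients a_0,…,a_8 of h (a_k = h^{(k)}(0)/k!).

L = (-74 + 8736·x^2 + 18432·x^3 + 82944·x^4) + (25 + 182·x - 48·x^2 + 96·x^3 + 18432·x^4 + 55296·x^5)·Dx + (-3 - 13·x - 167·x^2 - 16·x^3 - 1472·x^4 + 3072·x^5 + 6912·x^6)·Dx^2  (order 2).
h: a_k = -36, -72, 144, -240, -8796, -58176/5, 484692/5, 2248608/35, -66958992/35, …
ICs: h(0) = -36, h′(0) = -72.

f: a_k = 0, -12, 0, 64, 0, -3072/5, 0, 49152/7, 0, …
g: a_k = 3, 3, 12, 21, 57, 120, 291, 651, 1524, …
h₀=f·g: eliminate ⇒ L₀, order ≤ 2·1.
h₀' ⇒ L via d/dx closure of L₀.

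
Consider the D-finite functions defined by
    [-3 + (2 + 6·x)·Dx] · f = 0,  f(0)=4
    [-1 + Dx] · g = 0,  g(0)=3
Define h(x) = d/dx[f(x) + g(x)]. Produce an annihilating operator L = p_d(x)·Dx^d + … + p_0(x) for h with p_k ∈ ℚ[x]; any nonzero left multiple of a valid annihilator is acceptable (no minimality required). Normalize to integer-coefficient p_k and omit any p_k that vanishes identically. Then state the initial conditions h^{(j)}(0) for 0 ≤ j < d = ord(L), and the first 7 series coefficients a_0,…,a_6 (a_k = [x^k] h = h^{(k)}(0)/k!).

f: a_k = 4, 6, -9/2, 27/4, -405/32, 1701/64, -15309/256, …
g: a_k = 3, 3, 3/2, 1/2, 1/8, 1/40, 1/240, …
f+g: L₀ = lclm(L_f,L_g), ord ≤ 1+1.
Differentiate: ansatz ord ≤ ord L₀ ⇒ L.
L = (-33 - 18·x) + (23 - 24·x - 36·x^2)·Dx + (10 + 42·x + 36·x^2)·Dx^2  (order 2).
h: a_k = 9, -6, 87/4, -401/8, 8513/64, -229619/640, 7577987/7680, …
ICs: h(0) = 9, h′(0) = -6.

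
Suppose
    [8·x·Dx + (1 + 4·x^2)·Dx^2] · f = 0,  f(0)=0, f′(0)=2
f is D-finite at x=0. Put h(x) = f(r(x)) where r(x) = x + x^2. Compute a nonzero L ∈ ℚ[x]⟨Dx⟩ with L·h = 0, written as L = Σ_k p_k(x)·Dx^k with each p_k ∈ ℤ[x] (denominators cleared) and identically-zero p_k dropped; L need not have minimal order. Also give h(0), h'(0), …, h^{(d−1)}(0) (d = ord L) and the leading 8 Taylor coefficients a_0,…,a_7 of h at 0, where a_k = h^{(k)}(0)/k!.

L = (-2 + 8·x + 32·x^2 + 48·x^3 + 24·x^4)·Dx + (1 + 2·x + 4·x^2 + 16·x^3 + 20·x^4 + 8·x^5)·Dx^2  (order 2).
h: a_k = 0, 2, 2, -8/3, -8, -8/5, 88/3, 320/7, …
ICs: h(0) = 0, h′(0) = 2.

f: a_k = 0, 2, 0, -8/3, 0, 32/5, 0, -128/7, …
Change of var in L_f (x↦r) gives L₀.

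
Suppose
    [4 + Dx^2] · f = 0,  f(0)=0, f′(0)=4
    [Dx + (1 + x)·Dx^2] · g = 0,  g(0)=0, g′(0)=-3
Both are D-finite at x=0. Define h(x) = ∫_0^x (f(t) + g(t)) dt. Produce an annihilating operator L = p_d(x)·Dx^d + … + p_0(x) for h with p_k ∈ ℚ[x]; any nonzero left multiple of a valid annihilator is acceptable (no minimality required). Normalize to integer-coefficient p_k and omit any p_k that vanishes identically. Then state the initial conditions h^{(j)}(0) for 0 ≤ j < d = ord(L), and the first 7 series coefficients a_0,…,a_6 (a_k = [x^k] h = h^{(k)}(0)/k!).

L = (20 + 16·x + 8·x^2)·Dx^2 + (12 + 28·x + 24·x^2 + 8·x^3)·Dx^3 + (5 + 4·x + 2·x^2)·Dx^4 + (3 + 7·x + 6·x^2 + 2·x^3)·Dx^5  (order 5).
h: a_k = 0, 0, 1/2, 1/2, -11/12, 3/20, -1/90, …
ICs: h(0) = 0, h′(0) = 0, h′′(0) = 1, h′′′(0) = 3, h′′′′(0) = -22.

f: a_k = 0, 4, 0, -8/3, 0, 8/15, 0, …
g: a_k = 0, -3, 3/2, -1, 3/4, -3/5, 1/2, …
Sum ⇒ L₀ = lclm(L_f,L_g) in ℚ(x)⟨Dx⟩.
∫: right-multiply L₀ by Dx.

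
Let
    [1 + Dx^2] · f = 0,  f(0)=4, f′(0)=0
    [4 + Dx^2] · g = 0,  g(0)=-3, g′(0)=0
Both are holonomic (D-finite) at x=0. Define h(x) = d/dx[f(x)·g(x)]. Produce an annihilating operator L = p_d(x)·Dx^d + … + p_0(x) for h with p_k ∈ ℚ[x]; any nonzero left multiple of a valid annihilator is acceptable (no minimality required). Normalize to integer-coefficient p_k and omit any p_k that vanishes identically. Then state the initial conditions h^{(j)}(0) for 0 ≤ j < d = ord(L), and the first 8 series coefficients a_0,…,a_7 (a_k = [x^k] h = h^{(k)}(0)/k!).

L = 9 + 10·Dx^2 + Dx^4  (order 4).
h: a_k = 0, 60, 0, -82, 0, 73/2, 0, -3281/420, …
ICs: h(0) = 0, h′(0) = 60, h′′(0) = 0, h′′′(0) = -492.

f: a_k = 4, 0, -2, 0, 1/6, 0, -1/180, 0, …
g: a_k = -3, 0, 6, 0, -2, 0, 4/15, 0, …
h₀=f·g: eliminate ⇒ L₀, order ≤ 2·2.
Differentiate: ansatz ord ≤ ord L₀ ⇒ L.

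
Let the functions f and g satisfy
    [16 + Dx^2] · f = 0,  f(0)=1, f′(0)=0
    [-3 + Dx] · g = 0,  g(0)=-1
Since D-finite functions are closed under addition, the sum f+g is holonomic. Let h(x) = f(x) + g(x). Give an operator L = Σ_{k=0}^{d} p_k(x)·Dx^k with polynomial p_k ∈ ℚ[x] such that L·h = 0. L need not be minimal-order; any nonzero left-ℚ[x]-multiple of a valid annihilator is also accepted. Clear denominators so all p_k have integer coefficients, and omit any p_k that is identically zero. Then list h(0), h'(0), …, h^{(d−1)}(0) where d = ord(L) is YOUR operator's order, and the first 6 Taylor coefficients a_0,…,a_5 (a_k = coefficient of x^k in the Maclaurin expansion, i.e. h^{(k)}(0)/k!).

f: a_k = 1, 0, -8, 0, 32/3, 0, …
g: a_k = -1, -3, -9/2, -9/2, -27/8, -81/40, …
Weyl lclm of L_f,L_g ⇒ L₀ (ord ≤ 3).
L = -48 + 16·Dx - 3·Dx^2 + Dx^3  (order 3).
h: a_k = 0, -3, -25/2, -9/2, 175/24, -81/40, …
ICs: h(0) = 0, h′(0) = -3, h′′(0) = -25.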